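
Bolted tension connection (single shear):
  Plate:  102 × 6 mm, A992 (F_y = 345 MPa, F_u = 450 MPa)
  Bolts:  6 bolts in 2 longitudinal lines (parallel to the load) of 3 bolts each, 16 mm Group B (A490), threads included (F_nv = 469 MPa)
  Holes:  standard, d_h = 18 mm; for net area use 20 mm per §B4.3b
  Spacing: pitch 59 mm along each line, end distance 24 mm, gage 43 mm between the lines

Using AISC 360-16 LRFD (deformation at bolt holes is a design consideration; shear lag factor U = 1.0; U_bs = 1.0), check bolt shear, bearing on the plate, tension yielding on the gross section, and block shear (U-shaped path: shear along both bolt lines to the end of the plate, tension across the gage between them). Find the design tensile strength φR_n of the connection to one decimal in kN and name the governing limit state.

190.0 kN (gross-section yield governs)

Bolt shear: A_b = π(16)²/4 = 201.06 mm². φR_n = 0.75 × 469 × 201.06 × 6 × 1 = 424.3 kN.
Bearing (6 mm plate, F_u = 450 MPa): end bolts L_c = 24 − 18/2 = 15, R_n = min(1.2×15×6×450, 2.4×16×6×450) = 48.6 kN/bolt; interior L_c = 59 − 18 = 41, R_n = 103.68 kN/bolt. φR_n = 0.75 × (2×48.6 + 4×103.68) = 383.9 kN.
Tension yield (gross): A_g = 102×6 = 612 mm². φR_n = 0.90 × 345 × 612 = 190.0 kN.
Block shear: shear path 2×[24+2×59] = 2×142 mm, A_gv = 1704, A_nv = 2×(142 − 2.5×20)×6 = 1104 mm²; tension across gage: (43 − 1×20)×6 = 138 mm². R_n = min(0.6×450×1104, 0.6×345×1704) + 1.0×450×138 = min(298.08, 352.73) + 62.1 = 360.18 kN. φR_n = 0.75 × 360.18 = 270.1 kN.
Governing: min(424.3, 383.9, 190.0, 270.1) = 190.0 kN → gross-section yield.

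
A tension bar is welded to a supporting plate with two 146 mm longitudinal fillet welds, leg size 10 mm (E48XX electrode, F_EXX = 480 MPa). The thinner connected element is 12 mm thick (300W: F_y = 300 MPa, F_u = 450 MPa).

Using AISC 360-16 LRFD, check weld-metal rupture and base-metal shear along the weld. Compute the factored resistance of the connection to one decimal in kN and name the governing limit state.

445.9 kN (weld metal governs)

Weld metal: throat = 0.707×10 = 7.07 mm, L = 2×146 = 292 mm. φR_n = 0.75 × 0.6 × 480 × 7.07 × 292 = 445.9 kN.
Base metal shear (12 mm plate): yield φR_n = 1.0×0.6×300×12×292 = 630.7 kN; rupture φR_n = 0.75×0.6×450×12×292 = 709.6 kN; take 630.7 kN (yield).
Governing: min(445.9, 630.7) = 445.9 kN → weld metal.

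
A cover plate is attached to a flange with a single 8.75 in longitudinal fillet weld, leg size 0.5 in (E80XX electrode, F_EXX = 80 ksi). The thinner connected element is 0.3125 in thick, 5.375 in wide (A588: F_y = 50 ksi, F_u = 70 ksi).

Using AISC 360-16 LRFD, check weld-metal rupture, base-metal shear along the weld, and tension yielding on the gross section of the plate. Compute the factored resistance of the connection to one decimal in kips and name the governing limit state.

75.6 kips (gross-section yield governs)

Weld metal: throat = 0.707×0.5 = 0.3535 in, L = 8.75 in. φR_n = 0.75 × 0.6 × 80 × 0.3535 × 8.75 = 111.4 kips.
Base metal shear (0.3125 in plate): yield φR_n = 1.0×0.6×50×0.3125×8.75 = 82.0 kips; rupture φR_n = 0.75×0.6×70×0.3125×8.75 = 86.1 kips; take 82.0 kips (yield).
Tension yield (gross): A_g = 5.375×0.3125 = 1.6797 in². φR_n = 0.90 × 50 × 1.6797 = 75.6 kips.
Governing: min(111.4, 82.0, 75.6) = 75.6 kips → gross-section yield.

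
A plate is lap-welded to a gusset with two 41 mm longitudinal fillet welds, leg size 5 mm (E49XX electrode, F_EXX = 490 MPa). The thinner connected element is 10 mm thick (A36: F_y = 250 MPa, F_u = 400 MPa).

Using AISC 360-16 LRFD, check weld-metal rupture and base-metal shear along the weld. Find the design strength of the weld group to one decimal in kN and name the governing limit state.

Weld metal: throat = 0.707×5 = 3.535 mm, L = 2×41 = 82 mm. φR_n = 0.75 × 0.6 × 490 × 3.535 × 82 = 63.9 kN.
Base metal shear (10 mm plate): yield φR_n = 1.0×0.6×250×10×82 = 123.0 kN; rupture φR_n = 0.75×0.6×400×10×82 = 147.6 kN; take 123.0 kN (yield).
Governing: min(63.9, 123.0) = 63.9 kN → weld metal.

63.9 kN (weld metal governs)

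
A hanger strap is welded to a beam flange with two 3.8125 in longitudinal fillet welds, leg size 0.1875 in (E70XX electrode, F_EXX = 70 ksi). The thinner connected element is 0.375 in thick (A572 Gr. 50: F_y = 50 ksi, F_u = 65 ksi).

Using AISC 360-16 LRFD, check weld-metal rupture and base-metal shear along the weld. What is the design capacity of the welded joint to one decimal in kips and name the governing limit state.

31.8 kips (weld metal governs)

Weld metal: throat = 0.707×0.1875 = 0.13256 in, L = 2×3.8125 = 7.625 in. φR_n = 0.75 × 0.6 × 70 × 0.13256 × 7.625 = 31.8 kips.
Base metal shear (0.375 in plate): yield φR_n = 1.0×0.6×50×0.375×7.625 = 85.8 kips; rupture φR_n = 0.75×0.6×65×0.375×7.625 = 83.6 kips; take 83.6 kips (rupture).
Governing: min(31.8, 83.6) = 31.8 kips → weld metal.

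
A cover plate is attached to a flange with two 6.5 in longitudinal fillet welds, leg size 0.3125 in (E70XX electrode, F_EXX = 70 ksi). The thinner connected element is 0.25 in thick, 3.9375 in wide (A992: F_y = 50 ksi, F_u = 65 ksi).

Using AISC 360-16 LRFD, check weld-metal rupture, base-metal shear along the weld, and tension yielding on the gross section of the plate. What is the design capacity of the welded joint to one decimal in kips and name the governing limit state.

44.3 kips (gross-section yield governs)

Weld metal: throat = 0.707×0.3125 = 0.22094 in, L = 2×6.5 = 13 in. φR_n = 0.75 × 0.6 × 70 × 0.22094 × 13 = 90.5 kips.
Base metal shear (0.25 in plate): yield φR_n = 1.0×0.6×50×0.25×13 = 97.5 kips; rupture φR_n = 0.75×0.6×65×0.25×13 = 95.1 kips; take 95.1 kips (rupture).
Tension yield (gross): A_g = 3.9375×0.25 = 0.98438 in². φR_n = 0.90 × 50 × 0.98438 = 44.3 kips.
Governing: min(90.5, 95.1, 44.3) = 44.3 kips → gross-section yield.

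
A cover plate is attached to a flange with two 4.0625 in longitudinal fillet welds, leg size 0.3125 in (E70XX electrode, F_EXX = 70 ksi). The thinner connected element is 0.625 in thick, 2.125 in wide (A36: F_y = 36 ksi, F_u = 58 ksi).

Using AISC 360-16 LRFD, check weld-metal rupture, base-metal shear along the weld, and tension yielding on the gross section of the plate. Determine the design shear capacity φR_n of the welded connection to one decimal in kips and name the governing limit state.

43.0 kips (gross-section yield governs)

Weld metal: throat = 0.707×0.3125 = 0.22094 in, L = 2×4.0625 = 8.125 in. φR_n = 0.75 × 0.6 × 70 × 0.22094 × 8.125 = 56.5 kips.
Base metal shear (0.625 in plate): yield φR_n = 1.0×0.6×36×0.625×8.125 = 109.7 kips; rupture φR_n = 0.75×0.6×58×0.625×8.125 = 132.5 kips; take 109.7 kips (yield).
Tension yield (gross): A_g = 2.125×0.625 = 1.3281 in². φR_n = 0.90 × 36 × 1.3281 = 43.0 kips.
Governing: min(56.5, 109.7, 43.0) = 43.0 kips → gross-section yield.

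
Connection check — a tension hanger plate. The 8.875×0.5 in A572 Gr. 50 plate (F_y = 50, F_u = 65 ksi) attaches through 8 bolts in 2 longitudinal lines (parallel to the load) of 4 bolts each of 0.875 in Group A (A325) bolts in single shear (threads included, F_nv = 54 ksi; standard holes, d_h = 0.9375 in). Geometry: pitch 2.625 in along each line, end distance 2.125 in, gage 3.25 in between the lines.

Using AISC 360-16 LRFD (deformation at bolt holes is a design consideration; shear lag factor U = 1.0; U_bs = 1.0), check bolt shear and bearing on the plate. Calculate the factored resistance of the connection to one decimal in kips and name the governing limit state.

194.8 kips (bolt shear governs)

Bolt shear: A_b = π(0.875)²/4 = 0.60132 in². φR_n = 0.75 × 54 × 0.60132 × 8 × 1 = 194.8 kips.
Bearing (0.5 in plate, F_u = 65 ksi): end bolts L_c = 2.125 − 0.9375/2 = 1.65625, R_n = min(1.2×1.65625×0.5×65, 2.4×0.875×0.5×65) = 64.594 kips/bolt; interior L_c = 2.625 − 0.9375 = 1.6875, R_n = 65.813 kips/bolt. φR_n = 0.75 × (2×64.594 + 6×65.813) = 393.0 kips.
Governing: min(194.8, 393.0) = 194.8 kips → bolt shear.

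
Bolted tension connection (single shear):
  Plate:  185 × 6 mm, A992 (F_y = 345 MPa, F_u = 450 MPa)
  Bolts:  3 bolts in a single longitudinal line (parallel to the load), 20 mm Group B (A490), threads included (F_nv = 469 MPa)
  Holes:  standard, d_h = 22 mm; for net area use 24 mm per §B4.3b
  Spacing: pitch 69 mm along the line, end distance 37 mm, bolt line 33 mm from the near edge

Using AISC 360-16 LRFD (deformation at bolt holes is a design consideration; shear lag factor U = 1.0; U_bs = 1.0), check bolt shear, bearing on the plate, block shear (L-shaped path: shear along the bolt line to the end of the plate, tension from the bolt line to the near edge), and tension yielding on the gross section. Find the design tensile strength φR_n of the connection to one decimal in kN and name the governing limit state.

Bolt shear: A_b = π(20)²/4 = 314.16 mm². φR_n = 0.75 × 469 × 314.16 × 3 × 1 = 331.5 kN.
Bearing (6 mm plate, F_u = 450 MPa): end bolts L_c = 37 − 22/2 = 26, R_n = min(1.2×26×6×450, 2.4×20×6×450) = 84.24 kN/bolt; interior L_c = 69 − 22 = 47, R_n = 129.6 kN/bolt. φR_n = 0.75 × (1×84.24 + 2×129.6) = 257.6 kN.
Block shear: shear path 1×[37+2×69] = 1×175 mm, A_gv = 1050, A_nv = 1×(175 − 2.5×24)×6 = 690 mm²; tension to near edge: (33 − 0.5×24)×6 = 126 mm². R_n = min(0.6×450×690, 0.6×345×1050) + 1.0×450×126 = min(186.3, 217.35) + 56.7 = 243 kN. φR_n = 0.75 × 243 = 182.3 kN.
Tension yield (gross): A_g = 185×6 = 1110 mm². φR_n = 0.90 × 345 × 1110 = 344.7 kN.
Governing: min(331.5, 257.6, 182.3, 344.7) = 182.3 kN → block shear.

182.3 kN (block shear governs)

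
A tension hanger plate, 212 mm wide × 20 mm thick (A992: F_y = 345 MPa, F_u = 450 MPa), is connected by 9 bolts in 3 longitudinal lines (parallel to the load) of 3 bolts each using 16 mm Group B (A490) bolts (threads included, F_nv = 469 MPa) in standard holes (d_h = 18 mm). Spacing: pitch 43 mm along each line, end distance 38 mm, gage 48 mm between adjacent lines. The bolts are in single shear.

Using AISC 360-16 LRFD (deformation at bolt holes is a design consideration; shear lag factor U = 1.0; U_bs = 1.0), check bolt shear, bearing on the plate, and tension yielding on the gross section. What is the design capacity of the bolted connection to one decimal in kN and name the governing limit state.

Bolt shear: A_b = π(16)²/4 = 201.06 mm². φR_n = 0.75 × 469 × 201.06 × 9 × 1 = 636.5 kN.
Bearing (20 mm plate, F_u = 450 MPa): end bolts L_c = 38 − 18/2 = 29, R_n = min(1.2×29×20×450, 2.4×16×20×450) = 313.2 kN/bolt; interior L_c = 43 − 18 = 25, R_n = 270 kN/bolt. φR_n = 0.75 × (3×313.2 + 6×270) = 1919.7 kN.
Tension yield (gross): A_g = 212×20 = 4240 mm². φR_n = 0.90 × 345 × 4240 = 1316.5 kN.
Governing: min(636.5, 1919.7, 1316.5) = 636.5 kN → bolt shear.

636.5 kN (bolt shear governs)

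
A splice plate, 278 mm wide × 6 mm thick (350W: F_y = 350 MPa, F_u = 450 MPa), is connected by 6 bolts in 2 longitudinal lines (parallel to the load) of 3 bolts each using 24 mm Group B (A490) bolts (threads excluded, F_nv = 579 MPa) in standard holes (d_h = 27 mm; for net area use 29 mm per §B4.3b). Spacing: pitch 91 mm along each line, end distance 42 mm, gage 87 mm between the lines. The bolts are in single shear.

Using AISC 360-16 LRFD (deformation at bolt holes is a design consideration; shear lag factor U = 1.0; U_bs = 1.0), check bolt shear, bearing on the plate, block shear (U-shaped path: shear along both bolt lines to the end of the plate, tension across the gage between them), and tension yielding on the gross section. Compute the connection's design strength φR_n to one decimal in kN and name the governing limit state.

485.6 kN (block shear governs)

Bolt shear: A_b = π(24)²/4 = 452.39 mm². φR_n = 0.75 × 579 × 452.39 × 6 × 1 = 1178.7 kN.
Bearing (6 mm plate, F_u = 450 MPa): end bolts L_c = 42 − 27/2 = 28.5, R_n = min(1.2×28.5×6×450, 2.4×24×6×450) = 92.34 kN/bolt; interior L_c = 91 − 27 = 64, R_n = 155.52 kN/bolt. φR_n = 0.75 × (2×92.34 + 4×155.52) = 605.1 kN.
Block shear: shear path 2×[42+2×91] = 2×224 mm, A_gv = 2688, A_nv = 2×(224 − 2.5×29)×6 = 1818 mm²; tension across gage: (87 − 1×29)×6 = 348 mm². R_n = min(0.6×450×1818, 0.6×350×2688) + 1.0×450×348 = min(490.86, 564.48) + 156.6 = 647.46 kN. φR_n = 0.75 × 647.46 = 485.6 kN.
Tension yield (gross): A_g = 278×6 = 1668 mm². φR_n = 0.90 × 350 × 1668 = 525.4 kN.
Governing: min(1178.7, 605.1, 485.6, 525.4) = 485.6 kN → block shear.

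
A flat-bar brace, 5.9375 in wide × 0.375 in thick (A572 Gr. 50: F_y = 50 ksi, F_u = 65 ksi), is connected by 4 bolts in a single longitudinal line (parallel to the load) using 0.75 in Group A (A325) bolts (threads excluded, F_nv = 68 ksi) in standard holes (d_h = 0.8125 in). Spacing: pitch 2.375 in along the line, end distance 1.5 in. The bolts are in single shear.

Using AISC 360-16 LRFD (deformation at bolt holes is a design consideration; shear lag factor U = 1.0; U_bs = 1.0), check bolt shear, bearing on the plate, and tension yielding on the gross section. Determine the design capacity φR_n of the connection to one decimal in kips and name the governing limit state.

Bolt shear: A_b = π(0.75)²/4 = 0.44179 in². φR_n = 0.75 × 68 × 0.44179 × 4 × 1 = 90.1 kips.
Bearing (0.375 in plate, F_u = 65 ksi): end bolts L_c = 1.5 − 0.8125/2 = 1.09375, R_n = min(1.2×1.09375×0.375×65, 2.4×0.75×0.375×65) = 31.992 kips/bolt; interior L_c = 2.375 − 0.8125 = 1.5625, R_n = 43.875 kips/bolt. φR_n = 0.75 × (1×31.992 + 3×43.875) = 122.7 kips.
Tension yield (gross): A_g = 5.9375×0.375 = 2.2266 in². φR_n = 0.90 × 50 × 2.2266 = 100.2 kips.
Governing: min(90.1, 122.7, 100.2) = 90.1 kips → bolt shear.

90.1 kips (bolt shear governs)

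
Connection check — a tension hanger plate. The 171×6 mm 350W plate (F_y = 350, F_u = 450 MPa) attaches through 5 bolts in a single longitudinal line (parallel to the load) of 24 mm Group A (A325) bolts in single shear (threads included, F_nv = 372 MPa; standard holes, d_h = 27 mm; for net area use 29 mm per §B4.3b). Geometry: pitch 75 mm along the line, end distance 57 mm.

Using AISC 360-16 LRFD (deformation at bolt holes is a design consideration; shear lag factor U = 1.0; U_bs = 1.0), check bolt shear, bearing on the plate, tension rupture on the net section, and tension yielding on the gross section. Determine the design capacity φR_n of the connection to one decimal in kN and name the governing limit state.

287.6 kN (net-section rupture governs)

Bolt shear: A_b = π(24)²/4 = 452.39 mm². φR_n = 0.75 × 372 × 452.39 × 5 × 1 = 631.1 kN.
Bearing (6 mm plate, F_u = 450 MPa): end bolts L_c = 57 − 27/2 = 43.5, R_n = min(1.2×43.5×6×450, 2.4×24×6×450) = 140.94 kN/bolt; interior L_c = 75 − 27 = 48, R_n = 155.52 kN/bolt. φR_n = 0.75 × (1×140.94 + 4×155.52) = 572.3 kN.
Tension rupture (net): A_n = (171 − 1×29)×6 = 852 mm² (U = 1.0, A_e = A_n). φR_n = 0.75 × 450 × 852 = 287.6 kN.
Tension yield (gross): A_g = 171×6 = 1026 mm². φR_n = 0.90 × 350 × 1026 = 323.2 kN.
Governing: min(631.1, 572.3, 287.6, 323.2) = 287.6 kN → net-section rupture.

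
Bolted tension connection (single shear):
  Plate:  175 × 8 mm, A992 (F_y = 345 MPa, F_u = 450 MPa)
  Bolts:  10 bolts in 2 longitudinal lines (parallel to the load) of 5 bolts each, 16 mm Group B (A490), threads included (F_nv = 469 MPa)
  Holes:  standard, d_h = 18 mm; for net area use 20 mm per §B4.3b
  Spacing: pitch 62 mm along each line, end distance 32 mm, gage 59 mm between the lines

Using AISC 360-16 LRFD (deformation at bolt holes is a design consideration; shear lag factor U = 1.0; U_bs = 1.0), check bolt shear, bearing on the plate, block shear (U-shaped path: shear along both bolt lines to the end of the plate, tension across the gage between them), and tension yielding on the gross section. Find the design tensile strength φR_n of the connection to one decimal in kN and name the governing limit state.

434.7 kN (gross-section yield governs)

Bolt shear: A_b = π(16)²/4 = 201.06 mm². φR_n = 0.75 × 469 × 201.06 × 10 × 1 = 707.2 kN.
Bearing (8 mm plate, F_u = 450 MPa): end bolts L_c = 32 − 18/2 = 23, R_n = min(1.2×23×8×450, 2.4×16×8×450) = 99.36 kN/bolt; interior L_c = 62 − 18 = 44, R_n = 138.24 kN/bolt. φR_n = 0.75 × (2×99.36 + 8×138.24) = 978.5 kN.
Block shear: shear path 2×[32+4×62] = 2×280 mm, A_gv = 4480, A_nv = 2×(280 − 4.5×20)×8 = 3040 mm²; tension across gage: (59 − 1×20)×8 = 312 mm². R_n = min(0.6×450×3040, 0.6×345×4480) + 1.0×450×312 = min(820.8, 927.36) + 140.4 = 961.2 kN. φR_n = 0.75 × 961.2 = 720.9 kN.
Tension yield (gross): A_g = 175×8 = 1400 mm². φR_n = 0.90 × 345 × 1400 = 434.7 kN.
Governing: min(707.2, 978.5, 720.9, 434.7) = 434.7 kN → gross-section yield.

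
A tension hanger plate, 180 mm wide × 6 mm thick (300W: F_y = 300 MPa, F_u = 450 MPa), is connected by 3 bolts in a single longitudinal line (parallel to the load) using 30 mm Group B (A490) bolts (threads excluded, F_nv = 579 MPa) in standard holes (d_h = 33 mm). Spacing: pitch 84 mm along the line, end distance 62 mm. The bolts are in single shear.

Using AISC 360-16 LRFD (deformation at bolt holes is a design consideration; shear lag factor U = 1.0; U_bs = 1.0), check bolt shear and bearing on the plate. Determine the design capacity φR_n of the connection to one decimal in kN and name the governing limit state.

358.4 kN (bearing governs)

Bolt shear: A_b = π(30)²/4 = 706.86 mm². φR_n = 0.75 × 579 × 706.86 × 3 × 1 = 920.9 kN.
Bearing (6 mm plate, F_u = 450 MPa): end bolts L_c = 62 − 33/2 = 45.5, R_n = min(1.2×45.5×6×450, 2.4×30×6×450) = 147.42 kN/bolt; interior L_c = 84 − 33 = 51, R_n = 165.24 kN/bolt. φR_n = 0.75 × (1×147.42 + 2×165.24) = 358.4 kN.
Governing: min(920.9, 358.4) = 358.4 kN → bearing.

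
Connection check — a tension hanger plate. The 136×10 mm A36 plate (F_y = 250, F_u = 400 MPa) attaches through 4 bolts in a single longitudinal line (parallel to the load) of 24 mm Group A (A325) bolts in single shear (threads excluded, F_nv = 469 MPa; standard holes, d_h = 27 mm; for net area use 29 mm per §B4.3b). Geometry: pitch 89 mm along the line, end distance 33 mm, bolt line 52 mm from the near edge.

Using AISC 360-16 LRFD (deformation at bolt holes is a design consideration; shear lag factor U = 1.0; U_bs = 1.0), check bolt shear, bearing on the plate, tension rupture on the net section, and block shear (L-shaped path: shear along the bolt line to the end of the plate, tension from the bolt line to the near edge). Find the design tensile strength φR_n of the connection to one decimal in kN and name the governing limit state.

321.0 kN (net-section rupture governs)

Bolt shear: A_b = π(24)²/4 = 452.39 mm². φR_n = 0.75 × 469 × 452.39 × 4 × 1 = 636.5 kN.
Bearing (10 mm plate, F_u = 400 MPa): end bolts L_c = 33 − 27/2 = 19.5, R_n = min(1.2×19.5×10×400, 2.4×24×10×400) = 93.6 kN/bolt; interior L_c = 89 − 27 = 62, R_n = 230.4 kN/bolt. φR_n = 0.75 × (1×93.6 + 3×230.4) = 588.6 kN.
Tension rupture (net): A_n = (136 − 1×29)×10 = 1070 mm² (U = 1.0, A_e = A_n). φR_n = 0.75 × 400 × 1070 = 321.0 kN.
Block shear: shear path 1×[33+3×89] = 1×300 mm, A_gv = 3000, A_nv = 1×(300 − 3.5×29)×10 = 1985 mm²; tension to near edge: (52 − 0.5×29)×10 = 375 mm². R_n = min(0.6×400×1985, 0.6×250×3000) + 1.0×400×375 = min(476.4, 450) + 150 = 600 kN. φR_n = 0.75 × 600 = 450.0 kN.
Governing: min(636.5, 588.6, 321.0, 450.0) = 321.0 kN → net-section rupture.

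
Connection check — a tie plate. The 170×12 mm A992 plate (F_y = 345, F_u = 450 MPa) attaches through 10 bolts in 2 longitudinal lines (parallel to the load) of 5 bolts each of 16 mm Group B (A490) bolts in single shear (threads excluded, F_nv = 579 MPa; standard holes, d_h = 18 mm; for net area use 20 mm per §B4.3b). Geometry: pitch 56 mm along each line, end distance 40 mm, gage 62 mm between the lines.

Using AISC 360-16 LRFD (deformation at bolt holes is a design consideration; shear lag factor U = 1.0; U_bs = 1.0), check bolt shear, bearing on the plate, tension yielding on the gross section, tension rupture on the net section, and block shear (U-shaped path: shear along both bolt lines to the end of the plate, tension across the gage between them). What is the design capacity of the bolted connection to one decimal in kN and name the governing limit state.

Bolt shear: A_b = π(16)²/4 = 201.06 mm². φR_n = 0.75 × 579 × 201.06 × 10 × 1 = 873.1 kN.
Bearing (12 mm plate, F_u = 450 MPa): end bolts L_c = 40 − 18/2 = 31, R_n = min(1.2×31×12×450, 2.4×16×12×450) = 200.88 kN/bolt; interior L_c = 56 − 18 = 38, R_n = 207.36 kN/bolt. φR_n = 0.75 × (2×200.88 + 8×207.36) = 1545.5 kN.
Tension yield (gross): A_g = 170×12 = 2040 mm². φR_n = 0.90 × 345 × 2040 = 633.4 kN.
Tension rupture (net): A_n = (170 − 2×20)×12 = 1560 mm² (U = 1.0, A_e = A_n). φR_n = 0.75 × 450 × 1560 = 526.5 kN.
Block shear: shear path 2×[40+4×56] = 2×264 mm, A_gv = 6336, A_nv = 2×(264 − 4.5×20)×12 = 4176 mm²; tension across gage: (62 − 1×20)×12 = 504 mm². R_n = min(0.6×450×4176, 0.6×345×6336) + 1.0×450×504 = min(1127.5, 1311.6) + 226.8 = 1354.3 kN. φR_n = 0.75 × 1354.3 = 1015.7 kN.
Governing: min(873.1, 1545.5, 633.4, 526.5, 1015.7) = 526.5 kN → net-section rupture.

526.5 kN (net-section rupture governs)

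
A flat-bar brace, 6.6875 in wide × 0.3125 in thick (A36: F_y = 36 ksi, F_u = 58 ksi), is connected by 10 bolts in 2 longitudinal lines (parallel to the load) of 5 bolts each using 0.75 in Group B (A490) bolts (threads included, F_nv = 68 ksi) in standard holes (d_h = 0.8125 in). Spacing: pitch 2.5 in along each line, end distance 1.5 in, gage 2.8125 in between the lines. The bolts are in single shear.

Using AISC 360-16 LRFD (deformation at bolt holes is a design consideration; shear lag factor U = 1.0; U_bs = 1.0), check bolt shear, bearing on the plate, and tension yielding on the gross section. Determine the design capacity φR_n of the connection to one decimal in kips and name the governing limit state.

Bolt shear: A_b = π(0.75)²/4 = 0.44179 in². φR_n = 0.75 × 68 × 0.44179 × 10 × 1 = 225.3 kips.
Bearing (0.3125 in plate, F_u = 58 ksi): end bolts L_c = 1.5 − 0.8125/2 = 1.09375, R_n = min(1.2×1.09375×0.3125×58, 2.4×0.75×0.3125×58) = 23.789 kips/bolt; interior L_c = 2.5 − 0.8125 = 1.6875, R_n = 32.625 kips/bolt. φR_n = 0.75 × (2×23.789 + 8×32.625) = 231.4 kips.
Tension yield (gross): A_g = 6.6875×0.3125 = 2.0898 in². φR_n = 0.90 × 36 × 2.0898 = 67.7 kips.
Governing: min(225.3, 231.4, 67.7) = 67.7 kips → gross-section yield.

67.7 kips (gross-section yield governs)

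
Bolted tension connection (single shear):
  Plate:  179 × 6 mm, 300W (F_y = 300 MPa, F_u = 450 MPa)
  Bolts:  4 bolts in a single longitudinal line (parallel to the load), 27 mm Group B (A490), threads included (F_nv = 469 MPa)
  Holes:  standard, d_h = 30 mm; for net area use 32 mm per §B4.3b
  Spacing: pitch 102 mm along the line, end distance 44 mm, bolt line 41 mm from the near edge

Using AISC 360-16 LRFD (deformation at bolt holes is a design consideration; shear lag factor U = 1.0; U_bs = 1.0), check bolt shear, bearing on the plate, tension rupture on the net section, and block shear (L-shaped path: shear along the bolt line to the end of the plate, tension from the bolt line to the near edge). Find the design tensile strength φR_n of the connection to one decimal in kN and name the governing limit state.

Bolt shear: A_b = π(27)²/4 = 572.56 mm². φR_n = 0.75 × 469 × 572.56 × 4 × 1 = 805.6 kN.
Bearing (6 mm plate, F_u = 450 MPa): end bolts L_c = 44 − 30/2 = 29, R_n = min(1.2×29×6×450, 2.4×27×6×450) = 93.96 kN/bolt; interior L_c = 102 − 30 = 72, R_n = 174.96 kN/bolt. φR_n = 0.75 × (1×93.96 + 3×174.96) = 464.1 kN.
Tension rupture (net): A_n = (179 − 1×32)×6 = 882 mm² (U = 1.0, A_e = A_n). φR_n = 0.75 × 450 × 882 = 297.7 kN.
Block shear: shear path 1×[44+3×102] = 1×350 mm, A_gv = 2100, A_nv = 1×(350 − 3.5×32)×6 = 1428 mm²; tension to near edge: (41 − 0.5×32)×6 = 150 mm². R_n = min(0.6×450×1428, 0.6×300×2100) + 1.0×450×150 = min(385.56, 378) + 67.5 = 445.5 kN. φR_n = 0.75 × 445.5 = 334.1 kN.
Governing: min(805.6, 464.1, 297.7, 334.1) = 297.7 kN → net-section rupture.

297.7 kN (net-section rupture governs)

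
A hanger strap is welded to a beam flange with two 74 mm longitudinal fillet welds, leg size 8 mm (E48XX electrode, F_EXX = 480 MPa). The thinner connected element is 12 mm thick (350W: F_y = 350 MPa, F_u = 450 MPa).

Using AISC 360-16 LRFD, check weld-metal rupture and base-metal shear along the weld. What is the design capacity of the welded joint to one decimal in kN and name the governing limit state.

Weld metal: throat = 0.707×8 = 5.656 mm, L = 2×74 = 148 mm. φR_n = 0.75 × 0.6 × 480 × 5.656 × 148 = 180.8 kN.
Base metal shear (12 mm plate): yield φR_n = 1.0×0.6×350×12×148 = 373.0 kN; rupture φR_n = 0.75×0.6×450×12×148 = 359.6 kN; take 359.6 kN (rupture).
Governing: min(180.8, 359.6) = 180.8 kN → weld metal.

180.8 kN (weld metal governs)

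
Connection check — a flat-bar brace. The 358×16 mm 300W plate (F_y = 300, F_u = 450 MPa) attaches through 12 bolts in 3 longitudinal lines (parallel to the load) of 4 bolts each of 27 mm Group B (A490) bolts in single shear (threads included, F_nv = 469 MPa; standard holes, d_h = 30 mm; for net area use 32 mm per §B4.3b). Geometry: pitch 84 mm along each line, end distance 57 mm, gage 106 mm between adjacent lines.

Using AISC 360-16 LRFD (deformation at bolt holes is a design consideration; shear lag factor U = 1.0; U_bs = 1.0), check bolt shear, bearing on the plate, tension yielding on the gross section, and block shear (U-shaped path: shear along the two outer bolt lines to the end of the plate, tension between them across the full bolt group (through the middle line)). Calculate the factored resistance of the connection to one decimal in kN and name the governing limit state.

Bolt shear: A_b = π(27)²/4 = 572.56 mm². φR_n = 0.75 × 469 × 572.56 × 12 × 1 = 2416.8 kN.
Bearing (16 mm plate, F_u = 450 MPa): end bolts L_c = 57 − 30/2 = 42, R_n = min(1.2×42×16×450, 2.4×27×16×450) = 362.88 kN/bolt; interior L_c = 84 − 30 = 54, R_n = 466.56 kN/bolt. φR_n = 0.75 × (3×362.88 + 9×466.56) = 3965.8 kN.
Tension yield (gross): A_g = 358×16 = 5728 mm². φR_n = 0.90 × 300 × 5728 = 1546.6 kN.
Block shear: shear path 2×[57+3×84] = 2×309 mm, A_gv = 9888, A_nv = 2×(309 − 3.5×32)×16 = 6304 mm²; tension across gage: (212 − 2×32)×16 = 2368 mm². R_n = min(0.6×450×6304, 0.6×300×9888) + 1.0×450×2368 = min(1702.1, 1779.8) + 1065.6 = 2767.7 kN. φR_n = 0.75 × 2767.7 = 2075.8 kN.
Governing: min(2416.8, 3965.8, 1546.6, 2075.8) = 1546.6 kN → gross-section yield.

1546.6 kN (gross-section yield governs)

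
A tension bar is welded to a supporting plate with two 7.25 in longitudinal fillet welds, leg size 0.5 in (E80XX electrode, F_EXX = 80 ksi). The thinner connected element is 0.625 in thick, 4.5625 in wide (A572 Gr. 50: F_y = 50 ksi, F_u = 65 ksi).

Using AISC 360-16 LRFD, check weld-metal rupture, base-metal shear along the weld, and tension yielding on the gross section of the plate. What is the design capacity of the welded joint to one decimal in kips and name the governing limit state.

Weld metal: throat = 0.707×0.5 = 0.3535 in, L = 2×7.25 = 14.5 in. φR_n = 0.75 × 0.6 × 80 × 0.3535 × 14.5 = 184.5 kips.
Base metal shear (0.625 in plate): yield φR_n = 1.0×0.6×50×0.625×14.5 = 271.9 kips; rupture φR_n = 0.75×0.6×65×0.625×14.5 = 265.1 kips; take 265.1 kips (rupture).
Tension yield (gross): A_g = 4.5625×0.625 = 2.8516 in². φR_n = 0.90 × 50 × 2.8516 = 128.3 kips.
Governing: min(184.5, 265.1, 128.3) = 128.3 kips → gross-section yield.

128.3 kips (gross-section yield governs)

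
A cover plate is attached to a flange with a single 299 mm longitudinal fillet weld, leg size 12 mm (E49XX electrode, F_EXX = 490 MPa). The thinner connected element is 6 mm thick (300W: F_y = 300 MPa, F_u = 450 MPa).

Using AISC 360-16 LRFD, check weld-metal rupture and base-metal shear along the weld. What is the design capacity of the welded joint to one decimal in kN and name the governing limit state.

Weld metal: throat = 0.707×12 = 8.484 mm, L = 299 mm. φR_n = 0.75 × 0.6 × 490 × 8.484 × 299 = 559.3 kN.
Base metal shear (6 mm plate): yield φR_n = 1.0×0.6×300×6×299 = 322.9 kN; rupture φR_n = 0.75×0.6×450×6×299 = 363.3 kN; take 322.9 kN (yield).
Governing: min(559.3, 322.9) = 322.9 kN → base-metal shear.

322.9 kN (base-metal shear governs)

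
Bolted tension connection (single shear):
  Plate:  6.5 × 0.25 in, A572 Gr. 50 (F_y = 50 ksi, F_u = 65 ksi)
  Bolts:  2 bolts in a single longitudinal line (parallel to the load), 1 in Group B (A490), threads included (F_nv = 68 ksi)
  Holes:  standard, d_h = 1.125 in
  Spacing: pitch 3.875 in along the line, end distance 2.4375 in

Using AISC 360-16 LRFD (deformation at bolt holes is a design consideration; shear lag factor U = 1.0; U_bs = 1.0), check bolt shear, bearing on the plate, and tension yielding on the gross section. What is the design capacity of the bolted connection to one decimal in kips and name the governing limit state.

56.7 kips (bearing governs)

Bolt shear: A_b = π(1)²/4 = 0.7854 in². φR_n = 0.75 × 68 × 0.7854 × 2 × 1 = 80.1 kips.
Bearing (0.25 in plate, F_u = 65 ksi): end bolts L_c = 2.4375 − 1.125/2 = 1.875, R_n = min(1.2×1.875×0.25×65, 2.4×1×0.25×65) = 36.563 kips/bolt; interior L_c = 3.875 − 1.125 = 2.75, R_n = 39 kips/bolt. φR_n = 0.75 × (1×36.563 + 1×39) = 56.7 kips.
Tension yield (gross): A_g = 6.5×0.25 = 1.625 in². φR_n = 0.90 × 50 × 1.625 = 73.1 kips.
Governing: min(80.1, 56.7, 73.1) = 56.7 kips → bearing.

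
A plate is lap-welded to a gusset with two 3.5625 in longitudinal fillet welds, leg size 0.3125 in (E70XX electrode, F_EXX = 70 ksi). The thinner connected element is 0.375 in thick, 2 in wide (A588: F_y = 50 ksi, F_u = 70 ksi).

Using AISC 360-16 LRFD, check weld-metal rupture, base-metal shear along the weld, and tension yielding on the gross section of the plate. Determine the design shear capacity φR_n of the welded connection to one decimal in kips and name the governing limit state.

Weld metal: throat = 0.707×0.3125 = 0.22094 in, L = 2×3.5625 = 7.125 in. φR_n = 0.75 × 0.6 × 70 × 0.22094 × 7.125 = 49.6 kips.
Base metal shear (0.375 in plate): yield φR_n = 1.0×0.6×50×0.375×7.125 = 80.2 kips; rupture φR_n = 0.75×0.6×70×0.375×7.125 = 84.2 kips; take 80.2 kips (yield).
Tension yield (gross): A_g = 2×0.375 = 0.75 in². φR_n = 0.90 × 50 × 0.75 = 33.8 kips.
Governing: min(49.6, 80.2, 33.8) = 33.8 kips → gross-section yield.

33.8 kips (gross-section yield governs)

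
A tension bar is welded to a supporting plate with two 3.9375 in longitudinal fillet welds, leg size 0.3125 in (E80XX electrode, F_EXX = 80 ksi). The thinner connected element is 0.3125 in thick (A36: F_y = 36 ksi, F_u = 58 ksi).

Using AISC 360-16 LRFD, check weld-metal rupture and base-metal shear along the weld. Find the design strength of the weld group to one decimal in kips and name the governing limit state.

53.2 kips (base-metal shear governs)

Weld metal: throat = 0.707×0.3125 = 0.22094 in, L = 2×3.9375 = 7.875 in. φR_n = 0.75 × 0.6 × 80 × 0.22094 × 7.875 = 62.6 kips.
Base metal shear (0.3125 in plate): yield φR_n = 1.0×0.6×36×0.3125×7.875 = 53.2 kips; rupture φR_n = 0.75×0.6×58×0.3125×7.875 = 64.2 kips; take 53.2 kips (yield).
Governing: min(62.6, 53.2) = 53.2 kips → base-metal shear.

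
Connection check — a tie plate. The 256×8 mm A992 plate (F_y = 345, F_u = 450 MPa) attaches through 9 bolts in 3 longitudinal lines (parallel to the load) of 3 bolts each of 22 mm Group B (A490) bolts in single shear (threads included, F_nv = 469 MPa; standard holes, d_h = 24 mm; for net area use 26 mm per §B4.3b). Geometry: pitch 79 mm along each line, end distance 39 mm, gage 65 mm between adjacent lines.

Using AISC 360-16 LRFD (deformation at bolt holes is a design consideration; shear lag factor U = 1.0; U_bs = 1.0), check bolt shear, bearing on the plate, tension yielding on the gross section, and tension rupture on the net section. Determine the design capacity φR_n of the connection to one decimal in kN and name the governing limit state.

Bolt shear: A_b = π(22)²/4 = 380.13 mm². φR_n = 0.75 × 469 × 380.13 × 9 × 1 = 1203.4 kN.
Bearing (8 mm plate, F_u = 450 MPa): end bolts L_c = 39 − 24/2 = 27, R_n = min(1.2×27×8×450, 2.4×22×8×450) = 116.64 kN/bolt; interior L_c = 79 − 24 = 55, R_n = 190.08 kN/bolt. φR_n = 0.75 × (3×116.64 + 6×190.08) = 1117.8 kN.
Tension yield (gross): A_g = 256×8 = 2048 mm². φR_n = 0.90 × 345 × 2048 = 635.9 kN.
Tension rupture (net): A_n = (256 − 3×26)×8 = 1424 mm² (U = 1.0, A_e = A_n). φR_n = 0.75 × 450 × 1424 = 480.6 kN.
Governing: min(1203.4, 1117.8, 635.9, 480.6) = 480.6 kN → net-section rupture.

480.6 kN (net-section rupture governs)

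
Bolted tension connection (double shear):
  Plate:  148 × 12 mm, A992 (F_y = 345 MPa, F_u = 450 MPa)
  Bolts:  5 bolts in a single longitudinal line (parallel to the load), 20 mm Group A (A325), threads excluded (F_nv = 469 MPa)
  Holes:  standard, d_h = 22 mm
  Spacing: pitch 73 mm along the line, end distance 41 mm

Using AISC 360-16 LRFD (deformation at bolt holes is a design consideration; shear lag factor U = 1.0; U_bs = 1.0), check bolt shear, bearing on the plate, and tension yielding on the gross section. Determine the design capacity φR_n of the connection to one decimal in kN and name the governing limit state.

Bolt shear: A_b = π(20)²/4 = 314.16 mm². φR_n = 0.75 × 469 × 314.16 × 5 × 2 = 1105.1 kN.
Bearing (12 mm plate, F_u = 450 MPa): end bolts L_c = 41 − 22/2 = 30, R_n = min(1.2×30×12×450, 2.4×20×12×450) = 194.4 kN/bolt; interior L_c = 73 − 22 = 51, R_n = 259.2 kN/bolt. φR_n = 0.75 × (1×194.4 + 4×259.2) = 923.4 kN.
Tension yield (gross): A_g = 148×12 = 1776 mm². φR_n = 0.90 × 345 × 1776 = 551.4 kN.
Governing: min(1105.1, 923.4, 551.4) = 551.4 kN → gross-section yield.

551.4 kN (gross-section yield governs)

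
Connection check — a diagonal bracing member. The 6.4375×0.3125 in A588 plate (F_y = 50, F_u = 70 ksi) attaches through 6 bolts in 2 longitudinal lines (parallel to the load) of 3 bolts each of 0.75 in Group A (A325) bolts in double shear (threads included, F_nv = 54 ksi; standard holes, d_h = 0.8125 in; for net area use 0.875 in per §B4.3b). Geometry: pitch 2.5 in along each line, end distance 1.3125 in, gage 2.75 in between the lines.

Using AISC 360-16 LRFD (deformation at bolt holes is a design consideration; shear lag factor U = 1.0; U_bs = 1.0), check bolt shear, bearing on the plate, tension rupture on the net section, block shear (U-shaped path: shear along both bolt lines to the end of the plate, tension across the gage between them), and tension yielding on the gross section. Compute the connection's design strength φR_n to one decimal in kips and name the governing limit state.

Bolt shear: A_b = π(0.75)²/4 = 0.44179 in². φR_n = 0.75 × 54 × 0.44179 × 6 × 2 = 214.7 kips.
Bearing (0.3125 in plate, F_u = 70 ksi): end bolts L_c = 1.3125 − 0.8125/2 = 0.90625, R_n = min(1.2×0.90625×0.3125×70, 2.4×0.75×0.3125×70) = 23.789 kips/bolt; interior L_c = 2.5 − 0.8125 = 1.6875, R_n = 39.375 kips/bolt. φR_n = 0.75 × (2×23.789 + 4×39.375) = 153.8 kips.
Tension rupture (net): A_n = (6.4375 − 2×0.875)×0.3125 = 1.4648 in² (U = 1.0, A_e = A_n). φR_n = 0.75 × 70 × 1.4648 = 76.9 kips.
Block shear: shear path 2×[1.3125+2×2.5] = 2×6.3125 in, A_gv = 3.9453, A_nv = 2×(6.3125 − 2.5×0.875)×0.3125 = 2.5781 in²; tension across gage: (2.75 − 1×0.875)×0.3125 = 0.58594 in². R_n = min(0.6×70×2.5781, 0.6×50×3.9453) + 1.0×70×0.58594 = min(108.28, 118.36) + 41.016 = 149.3 kips. φR_n = 0.75 × 149.3 = 112.0 kips.
Tension yield (gross): A_g = 6.4375×0.3125 = 2.0117 in². φR_n = 0.90 × 50 × 2.0117 = 90.5 kips.
Governing: min(214.7, 153.8, 76.9, 112.0, 90.5) = 76.9 kips → net-section rupture.

76.9 kips (net-section rupture governs)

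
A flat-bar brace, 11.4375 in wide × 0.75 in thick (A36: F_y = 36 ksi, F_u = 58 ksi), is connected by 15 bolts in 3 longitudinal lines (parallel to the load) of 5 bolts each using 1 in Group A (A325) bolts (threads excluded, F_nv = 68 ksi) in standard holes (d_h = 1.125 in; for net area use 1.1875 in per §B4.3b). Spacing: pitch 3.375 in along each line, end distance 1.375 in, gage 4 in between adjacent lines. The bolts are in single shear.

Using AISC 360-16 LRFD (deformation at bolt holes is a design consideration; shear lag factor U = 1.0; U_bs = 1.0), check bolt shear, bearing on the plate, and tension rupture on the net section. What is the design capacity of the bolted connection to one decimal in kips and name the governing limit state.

Bolt shear: A_b = π(1)²/4 = 0.7854 in². φR_n = 0.75 × 68 × 0.7854 × 15 × 1 = 600.8 kips.
Bearing (0.75 in plate, F_u = 58 ksi): end bolts L_c = 1.375 − 1.125/2 = 0.8125, R_n = min(1.2×0.8125×0.75×58, 2.4×1×0.75×58) = 42.413 kips/bolt; interior L_c = 3.375 − 1.125 = 2.25, R_n = 104.4 kips/bolt. φR_n = 0.75 × (3×42.413 + 12×104.4) = 1035.0 kips.
Tension rupture (net): A_n = (11.4375 − 3×1.1875)×0.75 = 5.9063 in² (U = 1.0, A_e = A_n). φR_n = 0.75 × 58 × 5.9063 = 256.9 kips.
Governing: min(600.8, 1035.0, 256.9) = 256.9 kips → net-section rupture.

256.9 kips (net-section rupture governs)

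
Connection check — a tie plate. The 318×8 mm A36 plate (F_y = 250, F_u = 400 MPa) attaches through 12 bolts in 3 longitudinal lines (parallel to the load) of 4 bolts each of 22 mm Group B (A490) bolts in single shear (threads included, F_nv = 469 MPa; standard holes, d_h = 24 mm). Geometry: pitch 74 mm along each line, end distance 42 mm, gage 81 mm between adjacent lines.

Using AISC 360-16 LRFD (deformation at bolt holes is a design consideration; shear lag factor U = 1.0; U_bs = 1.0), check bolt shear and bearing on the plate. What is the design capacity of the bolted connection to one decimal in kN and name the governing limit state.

1399.7 kN (bearing governs)

Bolt shear: A_b = π(22)²/4 = 380.13 mm². φR_n = 0.75 × 469 × 380.13 × 12 × 1 = 1604.5 kN.
Bearing (8 mm plate, F_u = 400 MPa): end bolts L_c = 42 − 24/2 = 30, R_n = min(1.2×30×8×400, 2.4×22×8×400) = 115.2 kN/bolt; interior L_c = 74 − 24 = 50, R_n = 168.96 kN/bolt. φR_n = 0.75 × (3×115.2 + 9×168.96) = 1399.7 kN.
Governing: min(1604.5, 1399.7) = 1399.7 kN → bearing.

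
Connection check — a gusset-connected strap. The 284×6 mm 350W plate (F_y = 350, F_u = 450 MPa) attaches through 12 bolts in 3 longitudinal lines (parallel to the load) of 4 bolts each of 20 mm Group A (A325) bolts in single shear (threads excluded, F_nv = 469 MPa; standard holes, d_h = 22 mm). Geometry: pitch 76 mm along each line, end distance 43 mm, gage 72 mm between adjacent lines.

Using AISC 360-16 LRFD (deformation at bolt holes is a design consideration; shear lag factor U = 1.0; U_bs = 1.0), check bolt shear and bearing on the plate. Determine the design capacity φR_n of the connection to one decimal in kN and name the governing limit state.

1108.1 kN (bearing governs)

Bolt shear: A_b = π(20)²/4 = 314.16 mm². φR_n = 0.75 × 469 × 314.16 × 12 × 1 = 1326.1 kN.
Bearing (6 mm plate, F_u = 450 MPa): end bolts L_c = 43 − 22/2 = 32, R_n = min(1.2×32×6×450, 2.4×20×6×450) = 103.68 kN/bolt; interior L_c = 76 − 22 = 54, R_n = 129.6 kN/bolt. φR_n = 0.75 × (3×103.68 + 9×129.6) = 1108.1 kN.
Governing: min(1326.1, 1108.1) = 1108.1 kN → bearing.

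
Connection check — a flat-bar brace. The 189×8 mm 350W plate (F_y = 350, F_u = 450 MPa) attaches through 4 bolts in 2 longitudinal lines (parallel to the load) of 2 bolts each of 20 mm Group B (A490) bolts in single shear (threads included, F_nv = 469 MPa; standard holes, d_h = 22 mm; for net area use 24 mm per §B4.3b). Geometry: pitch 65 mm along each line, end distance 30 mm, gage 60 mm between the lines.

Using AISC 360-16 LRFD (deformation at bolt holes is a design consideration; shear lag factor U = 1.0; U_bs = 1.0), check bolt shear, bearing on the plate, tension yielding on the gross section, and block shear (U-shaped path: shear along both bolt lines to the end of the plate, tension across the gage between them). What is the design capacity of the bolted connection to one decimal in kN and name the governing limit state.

288.4 kN (block shear governs)

Bolt shear: A_b = π(20)²/4 = 314.16 mm². φR_n = 0.75 × 469 × 314.16 × 4 × 1 = 442.0 kN.
Bearing (8 mm plate, F_u = 450 MPa): end bolts L_c = 30 − 22/2 = 19, R_n = min(1.2×19×8×450, 2.4×20×8×450) = 82.08 kN/bolt; interior L_c = 65 − 22 = 43, R_n = 172.8 kN/bolt. φR_n = 0.75 × (2×82.08 + 2×172.8) = 382.3 kN.
Tension yield (gross): A_g = 189×8 = 1512 mm². φR_n = 0.90 × 350 × 1512 = 476.3 kN.
Block shear: shear path 2×[30+1×65] = 2×95 mm, A_gv = 1520, A_nv = 2×(95 − 1.5×24)×8 = 944 mm²; tension across gage: (60 − 1×24)×8 = 288 mm². R_n = min(0.6×450×944, 0.6×350×1520) + 1.0×450×288 = min(254.88, 319.2) + 129.6 = 384.48 kN. φR_n = 0.75 × 384.48 = 288.4 kN.
Governing: min(442.0, 382.3, 476.3, 288.4) = 288.4 kN → block shear.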